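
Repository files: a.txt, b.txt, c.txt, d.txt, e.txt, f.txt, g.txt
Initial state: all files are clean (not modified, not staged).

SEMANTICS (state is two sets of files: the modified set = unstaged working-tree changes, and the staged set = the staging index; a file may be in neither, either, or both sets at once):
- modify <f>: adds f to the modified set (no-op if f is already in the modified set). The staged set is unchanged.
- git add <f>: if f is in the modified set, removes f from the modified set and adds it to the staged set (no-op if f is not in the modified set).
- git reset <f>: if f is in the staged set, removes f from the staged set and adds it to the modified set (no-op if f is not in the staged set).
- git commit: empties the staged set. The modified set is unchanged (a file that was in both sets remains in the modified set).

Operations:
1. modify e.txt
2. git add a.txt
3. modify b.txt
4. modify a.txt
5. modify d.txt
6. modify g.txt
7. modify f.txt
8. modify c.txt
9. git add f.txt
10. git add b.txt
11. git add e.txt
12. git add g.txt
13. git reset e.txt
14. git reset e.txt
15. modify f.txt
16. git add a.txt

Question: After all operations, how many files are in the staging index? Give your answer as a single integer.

Answer: 4

Derivation:
After op 1 (modify e.txt): modified={e.txt} staged={none}
After op 2 (git add a.txt): modified={e.txt} staged={none}
After op 3 (modify b.txt): modified={b.txt, e.txt} staged={none}
After op 4 (modify a.txt): modified={a.txt, b.txt, e.txt} staged={none}
After op 5 (modify d.txt): modified={a.txt, b.txt, d.txt, e.txt} staged={none}
After op 6 (modify g.txt): modified={a.txt, b.txt, d.txt, e.txt, g.txt} staged={none}
After op 7 (modify f.txt): modified={a.txt, b.txt, d.txt, e.txt, f.txt, g.txt} staged={none}
After op 8 (modify c.txt): modified={a.txt, b.txt, c.txt, d.txt, e.txt, f.txt, g.txt} staged={none}
After op 9 (git add f.txt): modified={a.txt, b.txt, c.txt, d.txt, e.txt, g.txt} staged={f.txt}
After op 10 (git add b.txt): modified={a.txt, c.txt, d.txt, e.txt, g.txt} staged={b.txt, f.txt}
After op 11 (git add e.txt): modified={a.txt, c.txt, d.txt, g.txt} staged={b.txt, e.txt, f.txt}
After op 12 (git add g.txt): modified={a.txt, c.txt, d.txt} staged={b.txt, e.txt, f.txt, g.txt}
After op 13 (git reset e.txt): modified={a.txt, c.txt, d.txt, e.txt} staged={b.txt, f.txt, g.txt}
After op 14 (git reset e.txt): modified={a.txt, c.txt, d.txt, e.txt} staged={b.txt, f.txt, g.txt}
After op 15 (modify f.txt): modified={a.txt, c.txt, d.txt, e.txt, f.txt} staged={b.txt, f.txt, g.txt}
After op 16 (git add a.txt): modified={c.txt, d.txt, e.txt, f.txt} staged={a.txt, b.txt, f.txt, g.txt}
Final staged set: {a.txt, b.txt, f.txt, g.txt} -> count=4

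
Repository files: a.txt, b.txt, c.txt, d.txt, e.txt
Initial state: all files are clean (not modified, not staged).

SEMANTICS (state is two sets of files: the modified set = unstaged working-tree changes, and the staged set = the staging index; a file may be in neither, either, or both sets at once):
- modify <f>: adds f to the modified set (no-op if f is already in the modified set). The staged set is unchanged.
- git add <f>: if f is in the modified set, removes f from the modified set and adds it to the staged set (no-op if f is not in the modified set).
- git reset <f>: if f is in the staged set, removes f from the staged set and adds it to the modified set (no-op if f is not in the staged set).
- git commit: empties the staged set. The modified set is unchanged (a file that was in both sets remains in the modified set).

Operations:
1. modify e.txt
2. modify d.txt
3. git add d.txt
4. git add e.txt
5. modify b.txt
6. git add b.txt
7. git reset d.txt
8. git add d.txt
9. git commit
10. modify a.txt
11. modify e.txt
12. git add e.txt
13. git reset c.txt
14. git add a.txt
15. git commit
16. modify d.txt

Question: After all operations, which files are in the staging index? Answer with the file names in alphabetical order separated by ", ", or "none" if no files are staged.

Answer: none

Derivation:
After op 1 (modify e.txt): modified={e.txt} staged={none}
After op 2 (modify d.txt): modified={d.txt, e.txt} staged={none}
After op 3 (git add d.txt): modified={e.txt} staged={d.txt}
After op 4 (git add e.txt): modified={none} staged={d.txt, e.txt}
After op 5 (modify b.txt): modified={b.txt} staged={d.txt, e.txt}
After op 6 (git add b.txt): modified={none} staged={b.txt, d.txt, e.txt}
After op 7 (git reset d.txt): modified={d.txt} staged={b.txt, e.txt}
After op 8 (git add d.txt): modified={none} staged={b.txt, d.txt, e.txt}
After op 9 (git commit): modified={none} staged={none}
After op 10 (modify a.txt): modified={a.txt} staged={none}
After op 11 (modify e.txt): modified={a.txt, e.txt} staged={none}
After op 12 (git add e.txt): modified={a.txt} staged={e.txt}
After op 13 (git reset c.txt): modified={a.txt} staged={e.txt}
After op 14 (git add a.txt): modified={none} staged={a.txt, e.txt}
After op 15 (git commit): modified={none} staged={none}
After op 16 (modify d.txt): modified={d.txt} staged={none}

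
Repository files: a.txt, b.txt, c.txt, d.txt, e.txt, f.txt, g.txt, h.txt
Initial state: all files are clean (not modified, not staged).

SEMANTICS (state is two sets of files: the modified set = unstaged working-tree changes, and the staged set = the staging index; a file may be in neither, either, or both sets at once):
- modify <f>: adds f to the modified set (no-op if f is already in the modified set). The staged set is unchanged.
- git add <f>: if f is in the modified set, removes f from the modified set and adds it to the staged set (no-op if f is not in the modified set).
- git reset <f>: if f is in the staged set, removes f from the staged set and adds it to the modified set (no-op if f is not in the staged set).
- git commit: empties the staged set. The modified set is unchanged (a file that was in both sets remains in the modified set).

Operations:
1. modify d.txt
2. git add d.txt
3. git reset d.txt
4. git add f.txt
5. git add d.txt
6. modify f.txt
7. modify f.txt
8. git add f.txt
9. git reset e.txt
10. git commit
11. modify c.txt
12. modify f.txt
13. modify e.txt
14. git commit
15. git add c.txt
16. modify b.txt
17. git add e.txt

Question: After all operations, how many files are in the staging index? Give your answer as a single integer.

After op 1 (modify d.txt): modified={d.txt} staged={none}
After op 2 (git add d.txt): modified={none} staged={d.txt}
After op 3 (git reset d.txt): modified={d.txt} staged={none}
After op 4 (git add f.txt): modified={d.txt} staged={none}
After op 5 (git add d.txt): modified={none} staged={d.txt}
After op 6 (modify f.txt): modified={f.txt} staged={d.txt}
After op 7 (modify f.txt): modified={f.txt} staged={d.txt}
After op 8 (git add f.txt): modified={none} staged={d.txt, f.txt}
After op 9 (git reset e.txt): modified={none} staged={d.txt, f.txt}
After op 10 (git commit): modified={none} staged={none}
After op 11 (modify c.txt): modified={c.txt} staged={none}
After op 12 (modify f.txt): modified={c.txt, f.txt} staged={none}
After op 13 (modify e.txt): modified={c.txt, e.txt, f.txt} staged={none}
After op 14 (git commit): modified={c.txt, e.txt, f.txt} staged={none}
After op 15 (git add c.txt): modified={e.txt, f.txt} staged={c.txt}
After op 16 (modify b.txt): modified={b.txt, e.txt, f.txt} staged={c.txt}
After op 17 (git add e.txt): modified={b.txt, f.txt} staged={c.txt, e.txt}
Final staged set: {c.txt, e.txt} -> count=2

Answer: 2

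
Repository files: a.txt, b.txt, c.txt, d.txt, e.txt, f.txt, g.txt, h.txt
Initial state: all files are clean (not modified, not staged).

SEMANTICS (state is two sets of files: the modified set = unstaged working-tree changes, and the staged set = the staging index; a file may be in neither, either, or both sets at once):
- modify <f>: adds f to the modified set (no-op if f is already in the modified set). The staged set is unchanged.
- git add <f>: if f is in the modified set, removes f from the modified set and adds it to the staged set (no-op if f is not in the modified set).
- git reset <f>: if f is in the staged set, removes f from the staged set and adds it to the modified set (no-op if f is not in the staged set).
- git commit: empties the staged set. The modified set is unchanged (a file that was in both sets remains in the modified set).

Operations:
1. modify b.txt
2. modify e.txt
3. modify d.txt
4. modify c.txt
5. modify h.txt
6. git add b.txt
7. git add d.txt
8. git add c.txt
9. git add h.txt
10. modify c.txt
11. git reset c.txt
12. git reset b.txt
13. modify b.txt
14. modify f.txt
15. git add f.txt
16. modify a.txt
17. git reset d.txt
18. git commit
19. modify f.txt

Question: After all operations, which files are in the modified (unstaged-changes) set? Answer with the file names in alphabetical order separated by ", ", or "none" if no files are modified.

Answer: a.txt, b.txt, c.txt, d.txt, e.txt, f.txt

Derivation:
After op 1 (modify b.txt): modified={b.txt} staged={none}
After op 2 (modify e.txt): modified={b.txt, e.txt} staged={none}
After op 3 (modify d.txt): modified={b.txt, d.txt, e.txt} staged={none}
After op 4 (modify c.txt): modified={b.txt, c.txt, d.txt, e.txt} staged={none}
After op 5 (modify h.txt): modified={b.txt, c.txt, d.txt, e.txt, h.txt} staged={none}
After op 6 (git add b.txt): modified={c.txt, d.txt, e.txt, h.txt} staged={b.txt}
After op 7 (git add d.txt): modified={c.txt, e.txt, h.txt} staged={b.txt, d.txt}
After op 8 (git add c.txt): modified={e.txt, h.txt} staged={b.txt, c.txt, d.txt}
After op 9 (git add h.txt): modified={e.txt} staged={b.txt, c.txt, d.txt, h.txt}
After op 10 (modify c.txt): modified={c.txt, e.txt} staged={b.txt, c.txt, d.txt, h.txt}
After op 11 (git reset c.txt): modified={c.txt, e.txt} staged={b.txt, d.txt, h.txt}
After op 12 (git reset b.txt): modified={b.txt, c.txt, e.txt} staged={d.txt, h.txt}
After op 13 (modify b.txt): modified={b.txt, c.txt, e.txt} staged={d.txt, h.txt}
After op 14 (modify f.txt): modified={b.txt, c.txt, e.txt, f.txt} staged={d.txt, h.txt}
After op 15 (git add f.txt): modified={b.txt, c.txt, e.txt} staged={d.txt, f.txt, h.txt}
After op 16 (modify a.txt): modified={a.txt, b.txt, c.txt, e.txt} staged={d.txt, f.txt, h.txt}
After op 17 (git reset d.txt): modified={a.txt, b.txt, c.txt, d.txt, e.txt} staged={f.txt, h.txt}
After op 18 (git commit): modified={a.txt, b.txt, c.txt, d.txt, e.txt} staged={none}
After op 19 (modify f.txt): modified={a.txt, b.txt, c.txt, d.txt, e.txt, f.txt} staged={none}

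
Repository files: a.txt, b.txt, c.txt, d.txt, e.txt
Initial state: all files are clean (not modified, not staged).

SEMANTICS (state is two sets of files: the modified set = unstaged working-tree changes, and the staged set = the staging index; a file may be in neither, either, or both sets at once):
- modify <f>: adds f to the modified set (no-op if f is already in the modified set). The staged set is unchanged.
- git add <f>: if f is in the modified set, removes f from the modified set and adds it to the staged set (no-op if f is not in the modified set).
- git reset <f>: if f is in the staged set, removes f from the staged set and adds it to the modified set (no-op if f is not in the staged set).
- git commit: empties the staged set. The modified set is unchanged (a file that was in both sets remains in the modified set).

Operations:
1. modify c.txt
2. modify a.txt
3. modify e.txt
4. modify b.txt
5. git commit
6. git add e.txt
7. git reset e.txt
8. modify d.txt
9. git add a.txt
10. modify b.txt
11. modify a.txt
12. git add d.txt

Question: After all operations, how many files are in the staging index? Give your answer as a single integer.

Answer: 2

Derivation:
After op 1 (modify c.txt): modified={c.txt} staged={none}
After op 2 (modify a.txt): modified={a.txt, c.txt} staged={none}
After op 3 (modify e.txt): modified={a.txt, c.txt, e.txt} staged={none}
After op 4 (modify b.txt): modified={a.txt, b.txt, c.txt, e.txt} staged={none}
After op 5 (git commit): modified={a.txt, b.txt, c.txt, e.txt} staged={none}
After op 6 (git add e.txt): modified={a.txt, b.txt, c.txt} staged={e.txt}
After op 7 (git reset e.txt): modified={a.txt, b.txt, c.txt, e.txt} staged={none}
After op 8 (modify d.txt): modified={a.txt, b.txt, c.txt, d.txt, e.txt} staged={none}
After op 9 (git add a.txt): modified={b.txt, c.txt, d.txt, e.txt} staged={a.txt}
After op 10 (modify b.txt): modified={b.txt, c.txt, d.txt, e.txt} staged={a.txt}
After op 11 (modify a.txt): modified={a.txt, b.txt, c.txt, d.txt, e.txt} staged={a.txt}
After op 12 (git add d.txt): modified={a.txt, b.txt, c.txt, e.txt} staged={a.txt, d.txt}
Final staged set: {a.txt, d.txt} -> count=2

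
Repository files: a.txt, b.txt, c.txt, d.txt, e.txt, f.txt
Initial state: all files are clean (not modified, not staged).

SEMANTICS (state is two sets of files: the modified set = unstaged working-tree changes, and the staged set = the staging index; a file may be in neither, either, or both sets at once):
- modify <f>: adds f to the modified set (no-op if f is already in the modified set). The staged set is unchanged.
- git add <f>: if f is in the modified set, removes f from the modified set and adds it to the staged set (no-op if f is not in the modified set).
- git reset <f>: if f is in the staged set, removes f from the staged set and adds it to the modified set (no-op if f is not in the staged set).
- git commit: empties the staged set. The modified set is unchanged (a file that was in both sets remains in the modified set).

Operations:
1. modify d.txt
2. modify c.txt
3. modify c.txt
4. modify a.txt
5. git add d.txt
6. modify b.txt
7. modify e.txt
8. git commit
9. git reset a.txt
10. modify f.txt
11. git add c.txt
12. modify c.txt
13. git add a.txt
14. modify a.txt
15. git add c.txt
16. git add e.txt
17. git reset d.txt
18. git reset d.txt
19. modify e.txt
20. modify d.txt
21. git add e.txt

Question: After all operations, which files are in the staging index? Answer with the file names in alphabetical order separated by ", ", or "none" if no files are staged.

Answer: a.txt, c.txt, e.txt

Derivation:
After op 1 (modify d.txt): modified={d.txt} staged={none}
After op 2 (modify c.txt): modified={c.txt, d.txt} staged={none}
After op 3 (modify c.txt): modified={c.txt, d.txt} staged={none}
After op 4 (modify a.txt): modified={a.txt, c.txt, d.txt} staged={none}
After op 5 (git add d.txt): modified={a.txt, c.txt} staged={d.txt}
After op 6 (modify b.txt): modified={a.txt, b.txt, c.txt} staged={d.txt}
After op 7 (modify e.txt): modified={a.txt, b.txt, c.txt, e.txt} staged={d.txt}
After op 8 (git commit): modified={a.txt, b.txt, c.txt, e.txt} staged={none}
After op 9 (git reset a.txt): modified={a.txt, b.txt, c.txt, e.txt} staged={none}
After op 10 (modify f.txt): modified={a.txt, b.txt, c.txt, e.txt, f.txt} staged={none}
After op 11 (git add c.txt): modified={a.txt, b.txt, e.txt, f.txt} staged={c.txt}
After op 12 (modify c.txt): modified={a.txt, b.txt, c.txt, e.txt, f.txt} staged={c.txt}
After op 13 (git add a.txt): modified={b.txt, c.txt, e.txt, f.txt} staged={a.txt, c.txt}
After op 14 (modify a.txt): modified={a.txt, b.txt, c.txt, e.txt, f.txt} staged={a.txt, c.txt}
After op 15 (git add c.txt): modified={a.txt, b.txt, e.txt, f.txt} staged={a.txt, c.txt}
After op 16 (git add e.txt): modified={a.txt, b.txt, f.txt} staged={a.txt, c.txt, e.txt}
After op 17 (git reset d.txt): modified={a.txt, b.txt, f.txt} staged={a.txt, c.txt, e.txt}
After op 18 (git reset d.txt): modified={a.txt, b.txt, f.txt} staged={a.txt, c.txt, e.txt}
After op 19 (modify e.txt): modified={a.txt, b.txt, e.txt, f.txt} staged={a.txt, c.txt, e.txt}
After op 20 (modify d.txt): modified={a.txt, b.txt, d.txt, e.txt, f.txt} staged={a.txt, c.txt, e.txt}
After op 21 (git add e.txt): modified={a.txt, b.txt, d.txt, f.txt} staged={a.txt, c.txt, e.txt}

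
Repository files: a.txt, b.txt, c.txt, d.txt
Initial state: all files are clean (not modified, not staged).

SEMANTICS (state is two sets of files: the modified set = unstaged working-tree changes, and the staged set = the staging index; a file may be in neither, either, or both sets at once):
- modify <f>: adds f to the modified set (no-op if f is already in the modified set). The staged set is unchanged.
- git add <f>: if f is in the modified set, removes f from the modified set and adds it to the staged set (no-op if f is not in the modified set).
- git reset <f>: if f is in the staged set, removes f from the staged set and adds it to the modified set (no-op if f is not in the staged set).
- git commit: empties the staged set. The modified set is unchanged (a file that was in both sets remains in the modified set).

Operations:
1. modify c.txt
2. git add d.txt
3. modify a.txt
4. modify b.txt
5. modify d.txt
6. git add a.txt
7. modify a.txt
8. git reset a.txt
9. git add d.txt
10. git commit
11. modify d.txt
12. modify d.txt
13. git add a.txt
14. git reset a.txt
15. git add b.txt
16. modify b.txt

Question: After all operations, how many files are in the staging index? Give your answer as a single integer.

Answer: 1

Derivation:
After op 1 (modify c.txt): modified={c.txt} staged={none}
After op 2 (git add d.txt): modified={c.txt} staged={none}
After op 3 (modify a.txt): modified={a.txt, c.txt} staged={none}
After op 4 (modify b.txt): modified={a.txt, b.txt, c.txt} staged={none}
After op 5 (modify d.txt): modified={a.txt, b.txt, c.txt, d.txt} staged={none}
After op 6 (git add a.txt): modified={b.txt, c.txt, d.txt} staged={a.txt}
After op 7 (modify a.txt): modified={a.txt, b.txt, c.txt, d.txt} staged={a.txt}
After op 8 (git reset a.txt): modified={a.txt, b.txt, c.txt, d.txt} staged={none}
After op 9 (git add d.txt): modified={a.txt, b.txt, c.txt} staged={d.txt}
After op 10 (git commit): modified={a.txt, b.txt, c.txt} staged={none}
After op 11 (modify d.txt): modified={a.txt, b.txt, c.txt, d.txt} staged={none}
After op 12 (modify d.txt): modified={a.txt, b.txt, c.txt, d.txt} staged={none}
After op 13 (git add a.txt): modified={b.txt, c.txt, d.txt} staged={a.txt}
After op 14 (git reset a.txt): modified={a.txt, b.txt, c.txt, d.txt} staged={none}
After op 15 (git add b.txt): modified={a.txt, c.txt, d.txt} staged={b.txt}
After op 16 (modify b.txt): modified={a.txt, b.txt, c.txt, d.txt} staged={b.txt}
Final staged set: {b.txt} -> count=1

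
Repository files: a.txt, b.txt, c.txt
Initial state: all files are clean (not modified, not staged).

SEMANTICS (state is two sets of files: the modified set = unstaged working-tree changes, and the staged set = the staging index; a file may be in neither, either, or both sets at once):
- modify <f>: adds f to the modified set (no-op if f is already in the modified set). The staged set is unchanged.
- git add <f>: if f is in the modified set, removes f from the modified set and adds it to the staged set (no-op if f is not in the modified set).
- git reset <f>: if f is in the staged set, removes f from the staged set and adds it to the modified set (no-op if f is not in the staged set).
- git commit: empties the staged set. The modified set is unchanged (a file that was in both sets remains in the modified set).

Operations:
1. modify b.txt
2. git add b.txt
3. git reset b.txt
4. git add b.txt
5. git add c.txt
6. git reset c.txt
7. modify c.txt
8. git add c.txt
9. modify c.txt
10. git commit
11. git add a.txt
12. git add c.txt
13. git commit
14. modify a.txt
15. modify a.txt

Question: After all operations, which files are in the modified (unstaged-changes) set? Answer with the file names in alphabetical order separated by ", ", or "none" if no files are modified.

Answer: a.txt

Derivation:
After op 1 (modify b.txt): modified={b.txt} staged={none}
After op 2 (git add b.txt): modified={none} staged={b.txt}
After op 3 (git reset b.txt): modified={b.txt} staged={none}
After op 4 (git add b.txt): modified={none} staged={b.txt}
After op 5 (git add c.txt): modified={none} staged={b.txt}
After op 6 (git reset c.txt): modified={none} staged={b.txt}
After op 7 (modify c.txt): modified={c.txt} staged={b.txt}
After op 8 (git add c.txt): modified={none} staged={b.txt, c.txt}
After op 9 (modify c.txt): modified={c.txt} staged={b.txt, c.txt}
After op 10 (git commit): modified={c.txt} staged={none}
After op 11 (git add a.txt): modified={c.txt} staged={none}
After op 12 (git add c.txt): modified={none} staged={c.txt}
After op 13 (git commit): modified={none} staged={none}
After op 14 (modify a.txt): modified={a.txt} staged={none}
After op 15 (modify a.txt): modified={a.txt} staged={none}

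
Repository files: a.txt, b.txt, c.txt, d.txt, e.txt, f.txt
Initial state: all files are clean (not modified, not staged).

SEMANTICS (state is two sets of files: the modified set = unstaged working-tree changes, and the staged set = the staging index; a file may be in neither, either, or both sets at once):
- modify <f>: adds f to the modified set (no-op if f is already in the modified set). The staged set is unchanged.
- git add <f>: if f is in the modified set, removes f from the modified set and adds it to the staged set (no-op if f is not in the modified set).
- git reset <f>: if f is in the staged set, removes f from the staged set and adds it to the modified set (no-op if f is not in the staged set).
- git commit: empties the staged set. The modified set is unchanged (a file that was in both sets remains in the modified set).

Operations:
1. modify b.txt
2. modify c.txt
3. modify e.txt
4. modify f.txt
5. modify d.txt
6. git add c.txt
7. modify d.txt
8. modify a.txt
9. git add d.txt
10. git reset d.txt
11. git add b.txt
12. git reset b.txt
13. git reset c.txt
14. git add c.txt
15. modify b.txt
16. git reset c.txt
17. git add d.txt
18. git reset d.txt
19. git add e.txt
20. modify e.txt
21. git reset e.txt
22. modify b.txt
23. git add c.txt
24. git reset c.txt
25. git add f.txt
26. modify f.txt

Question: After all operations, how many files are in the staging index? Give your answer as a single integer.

Answer: 1

Derivation:
After op 1 (modify b.txt): modified={b.txt} staged={none}
After op 2 (modify c.txt): modified={b.txt, c.txt} staged={none}
After op 3 (modify e.txt): modified={b.txt, c.txt, e.txt} staged={none}
After op 4 (modify f.txt): modified={b.txt, c.txt, e.txt, f.txt} staged={none}
After op 5 (modify d.txt): modified={b.txt, c.txt, d.txt, e.txt, f.txt} staged={none}
After op 6 (git add c.txt): modified={b.txt, d.txt, e.txt, f.txt} staged={c.txt}
After op 7 (modify d.txt): modified={b.txt, d.txt, e.txt, f.txt} staged={c.txt}
After op 8 (modify a.txt): modified={a.txt, b.txt, d.txt, e.txt, f.txt} staged={c.txt}
After op 9 (git add d.txt): modified={a.txt, b.txt, e.txt, f.txt} staged={c.txt, d.txt}
After op 10 (git reset d.txt): modified={a.txt, b.txt, d.txt, e.txt, f.txt} staged={c.txt}
After op 11 (git add b.txt): modified={a.txt, d.txt, e.txt, f.txt} staged={b.txt, c.txt}
After op 12 (git reset b.txt): modified={a.txt, b.txt, d.txt, e.txt, f.txt} staged={c.txt}
After op 13 (git reset c.txt): modified={a.txt, b.txt, c.txt, d.txt, e.txt, f.txt} staged={none}
After op 14 (git add c.txt): modified={a.txt, b.txt, d.txt, e.txt, f.txt} staged={c.txt}
After op 15 (modify b.txt): modified={a.txt, b.txt, d.txt, e.txt, f.txt} staged={c.txt}
After op 16 (git reset c.txt): modified={a.txt, b.txt, c.txt, d.txt, e.txt, f.txt} staged={none}
After op 17 (git add d.txt): modified={a.txt, b.txt, c.txt, e.txt, f.txt} staged={d.txt}
After op 18 (git reset d.txt): modified={a.txt, b.txt, c.txt, d.txt, e.txt, f.txt} staged={none}
After op 19 (git add e.txt): modified={a.txt, b.txt, c.txt, d.txt, f.txt} staged={e.txt}
After op 20 (modify e.txt): modified={a.txt, b.txt, c.txt, d.txt, e.txt, f.txt} staged={e.txt}
After op 21 (git reset e.txt): modified={a.txt, b.txt, c.txt, d.txt, e.txt, f.txt} staged={none}
After op 22 (modify b.txt): modified={a.txt, b.txt, c.txt, d.txt, e.txt, f.txt} staged={none}
After op 23 (git add c.txt): modified={a.txt, b.txt, d.txt, e.txt, f.txt} staged={c.txt}
After op 24 (git reset c.txt): modified={a.txt, b.txt, c.txt, d.txt, e.txt, f.txt} staged={none}
After op 25 (git add f.txt): modified={a.txt, b.txt, c.txt, d.txt, e.txt} staged={f.txt}
After op 26 (modify f.txt): modified={a.txt, b.txt, c.txt, d.txt, e.txt, f.txt} staged={f.txt}
Final staged set: {f.txt} -> count=1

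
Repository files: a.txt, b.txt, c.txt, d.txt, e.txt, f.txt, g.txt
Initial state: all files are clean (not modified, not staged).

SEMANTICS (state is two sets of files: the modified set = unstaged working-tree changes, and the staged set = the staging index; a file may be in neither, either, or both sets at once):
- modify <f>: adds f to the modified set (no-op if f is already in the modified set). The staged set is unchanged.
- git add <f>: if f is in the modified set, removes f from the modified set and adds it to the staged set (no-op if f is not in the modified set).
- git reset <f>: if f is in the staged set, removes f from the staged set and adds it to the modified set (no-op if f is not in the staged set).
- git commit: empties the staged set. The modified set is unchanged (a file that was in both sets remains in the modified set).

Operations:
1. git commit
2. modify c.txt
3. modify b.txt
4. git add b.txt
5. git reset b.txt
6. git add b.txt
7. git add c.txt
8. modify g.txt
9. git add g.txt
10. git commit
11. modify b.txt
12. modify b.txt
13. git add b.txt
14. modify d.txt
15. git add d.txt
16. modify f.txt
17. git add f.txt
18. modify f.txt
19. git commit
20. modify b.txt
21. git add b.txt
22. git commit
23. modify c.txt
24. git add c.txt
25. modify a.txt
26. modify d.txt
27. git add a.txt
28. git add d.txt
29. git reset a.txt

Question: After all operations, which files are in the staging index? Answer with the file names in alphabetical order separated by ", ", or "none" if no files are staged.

Answer: c.txt, d.txt

Derivation:
After op 1 (git commit): modified={none} staged={none}
After op 2 (modify c.txt): modified={c.txt} staged={none}
After op 3 (modify b.txt): modified={b.txt, c.txt} staged={none}
After op 4 (git add b.txt): modified={c.txt} staged={b.txt}
After op 5 (git reset b.txt): modified={b.txt, c.txt} staged={none}
After op 6 (git add b.txt): modified={c.txt} staged={b.txt}
After op 7 (git add c.txt): modified={none} staged={b.txt, c.txt}
After op 8 (modify g.txt): modified={g.txt} staged={b.txt, c.txt}
After op 9 (git add g.txt): modified={none} staged={b.txt, c.txt, g.txt}
After op 10 (git commit): modified={none} staged={none}
After op 11 (modify b.txt): modified={b.txt} staged={none}
After op 12 (modify b.txt): modified={b.txt} staged={none}
After op 13 (git add b.txt): modified={none} staged={b.txt}
After op 14 (modify d.txt): modified={d.txt} staged={b.txt}
After op 15 (git add d.txt): modified={none} staged={b.txt, d.txt}
After op 16 (modify f.txt): modified={f.txt} staged={b.txt, d.txt}
After op 17 (git add f.txt): modified={none} staged={b.txt, d.txt, f.txt}
After op 18 (modify f.txt): modified={f.txt} staged={b.txt, d.txt, f.txt}
After op 19 (git commit): modified={f.txt} staged={none}
After op 20 (modify b.txt): modified={b.txt, f.txt} staged={none}
After op 21 (git add b.txt): modified={f.txt} staged={b.txt}
After op 22 (git commit): modified={f.txt} staged={none}
After op 23 (modify c.txt): modified={c.txt, f.txt} staged={none}
After op 24 (git add c.txt): modified={f.txt} staged={c.txt}
After op 25 (modify a.txt): modified={a.txt, f.txt} staged={c.txt}
After op 26 (modify d.txt): modified={a.txt, d.txt, f.txt} staged={c.txt}
After op 27 (git add a.txt): modified={d.txt, f.txt} staged={a.txt, c.txt}
After op 28 (git add d.txt): modified={f.txt} staged={a.txt, c.txt, d.txt}
After op 29 (git reset a.txt): modified={a.txt, f.txt} staged={c.txt, d.txt}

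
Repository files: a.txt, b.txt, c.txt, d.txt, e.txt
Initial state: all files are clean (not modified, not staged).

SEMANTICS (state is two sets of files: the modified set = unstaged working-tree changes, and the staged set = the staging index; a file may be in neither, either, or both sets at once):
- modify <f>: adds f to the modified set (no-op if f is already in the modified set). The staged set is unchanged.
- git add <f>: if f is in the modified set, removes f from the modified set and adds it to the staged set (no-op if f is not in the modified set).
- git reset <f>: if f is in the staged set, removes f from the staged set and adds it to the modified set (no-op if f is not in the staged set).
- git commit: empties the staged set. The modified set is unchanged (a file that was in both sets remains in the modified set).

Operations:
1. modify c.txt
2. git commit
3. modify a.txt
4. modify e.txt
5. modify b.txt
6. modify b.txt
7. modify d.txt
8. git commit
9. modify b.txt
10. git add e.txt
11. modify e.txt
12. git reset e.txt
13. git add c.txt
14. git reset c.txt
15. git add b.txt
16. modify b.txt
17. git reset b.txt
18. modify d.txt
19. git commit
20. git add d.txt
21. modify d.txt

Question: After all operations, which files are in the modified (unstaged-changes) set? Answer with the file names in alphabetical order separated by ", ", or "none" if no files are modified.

After op 1 (modify c.txt): modified={c.txt} staged={none}
After op 2 (git commit): modified={c.txt} staged={none}
After op 3 (modify a.txt): modified={a.txt, c.txt} staged={none}
After op 4 (modify e.txt): modified={a.txt, c.txt, e.txt} staged={none}
After op 5 (modify b.txt): modified={a.txt, b.txt, c.txt, e.txt} staged={none}
After op 6 (modify b.txt): modified={a.txt, b.txt, c.txt, e.txt} staged={none}
After op 7 (modify d.txt): modified={a.txt, b.txt, c.txt, d.txt, e.txt} staged={none}
After op 8 (git commit): modified={a.txt, b.txt, c.txt, d.txt, e.txt} staged={none}
After op 9 (modify b.txt): modified={a.txt, b.txt, c.txt, d.txt, e.txt} staged={none}
After op 10 (git add e.txt): modified={a.txt, b.txt, c.txt, d.txt} staged={e.txt}
After op 11 (modify e.txt): modified={a.txt, b.txt, c.txt, d.txt, e.txt} staged={e.txt}
After op 12 (git reset e.txt): modified={a.txt, b.txt, c.txt, d.txt, e.txt} staged={none}
After op 13 (git add c.txt): modified={a.txt, b.txt, d.txt, e.txt} staged={c.txt}
After op 14 (git reset c.txt): modified={a.txt, b.txt, c.txt, d.txt, e.txt} staged={none}
After op 15 (git add b.txt): modified={a.txt, c.txt, d.txt, e.txt} staged={b.txt}
After op 16 (modify b.txt): modified={a.txt, b.txt, c.txt, d.txt, e.txt} staged={b.txt}
After op 17 (git reset b.txt): modified={a.txt, b.txt, c.txt, d.txt, e.txt} staged={none}
After op 18 (modify d.txt): modified={a.txt, b.txt, c.txt, d.txt, e.txt} staged={none}
After op 19 (git commit): modified={a.txt, b.txt, c.txt, d.txt, e.txt} staged={none}
After op 20 (git add d.txt): modified={a.txt, b.txt, c.txt, e.txt} staged={d.txt}
After op 21 (modify d.txt): modified={a.txt, b.txt, c.txt, d.txt, e.txt} staged={d.txt}

Answer: a.txt, b.txt, c.txt, d.txt, e.txt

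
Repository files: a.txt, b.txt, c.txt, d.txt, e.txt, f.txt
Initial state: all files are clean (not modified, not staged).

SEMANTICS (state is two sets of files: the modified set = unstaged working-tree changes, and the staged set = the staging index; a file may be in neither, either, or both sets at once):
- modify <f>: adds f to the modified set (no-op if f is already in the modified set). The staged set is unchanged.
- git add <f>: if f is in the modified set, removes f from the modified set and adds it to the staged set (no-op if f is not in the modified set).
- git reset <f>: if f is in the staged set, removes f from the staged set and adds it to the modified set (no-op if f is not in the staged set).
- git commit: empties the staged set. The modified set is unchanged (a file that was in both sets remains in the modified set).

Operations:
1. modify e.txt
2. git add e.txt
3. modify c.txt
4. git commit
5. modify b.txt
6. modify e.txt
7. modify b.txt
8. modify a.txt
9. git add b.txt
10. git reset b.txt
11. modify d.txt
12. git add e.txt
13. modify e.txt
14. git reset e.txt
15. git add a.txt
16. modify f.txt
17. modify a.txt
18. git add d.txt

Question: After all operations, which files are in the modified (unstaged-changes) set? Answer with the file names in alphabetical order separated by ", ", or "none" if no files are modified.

After op 1 (modify e.txt): modified={e.txt} staged={none}
After op 2 (git add e.txt): modified={none} staged={e.txt}
After op 3 (modify c.txt): modified={c.txt} staged={e.txt}
After op 4 (git commit): modified={c.txt} staged={none}
After op 5 (modify b.txt): modified={b.txt, c.txt} staged={none}
After op 6 (modify e.txt): modified={b.txt, c.txt, e.txt} staged={none}
After op 7 (modify b.txt): modified={b.txt, c.txt, e.txt} staged={none}
After op 8 (modify a.txt): modified={a.txt, b.txt, c.txt, e.txt} staged={none}
After op 9 (git add b.txt): modified={a.txt, c.txt, e.txt} staged={b.txt}
After op 10 (git reset b.txt): modified={a.txt, b.txt, c.txt, e.txt} staged={none}
After op 11 (modify d.txt): modified={a.txt, b.txt, c.txt, d.txt, e.txt} staged={none}
After op 12 (git add e.txt): modified={a.txt, b.txt, c.txt, d.txt} staged={e.txt}
After op 13 (modify e.txt): modified={a.txt, b.txt, c.txt, d.txt, e.txt} staged={e.txt}
After op 14 (git reset e.txt): modified={a.txt, b.txt, c.txt, d.txt, e.txt} staged={none}
After op 15 (git add a.txt): modified={b.txt, c.txt, d.txt, e.txt} staged={a.txt}
After op 16 (modify f.txt): modified={b.txt, c.txt, d.txt, e.txt, f.txt} staged={a.txt}
After op 17 (modify a.txt): modified={a.txt, b.txt, c.txt, d.txt, e.txt, f.txt} staged={a.txt}
After op 18 (git add d.txt): modified={a.txt, b.txt, c.txt, e.txt, f.txt} staged={a.txt, d.txt}

Answer: a.txt, b.txt, c.txt, e.txt, f.txt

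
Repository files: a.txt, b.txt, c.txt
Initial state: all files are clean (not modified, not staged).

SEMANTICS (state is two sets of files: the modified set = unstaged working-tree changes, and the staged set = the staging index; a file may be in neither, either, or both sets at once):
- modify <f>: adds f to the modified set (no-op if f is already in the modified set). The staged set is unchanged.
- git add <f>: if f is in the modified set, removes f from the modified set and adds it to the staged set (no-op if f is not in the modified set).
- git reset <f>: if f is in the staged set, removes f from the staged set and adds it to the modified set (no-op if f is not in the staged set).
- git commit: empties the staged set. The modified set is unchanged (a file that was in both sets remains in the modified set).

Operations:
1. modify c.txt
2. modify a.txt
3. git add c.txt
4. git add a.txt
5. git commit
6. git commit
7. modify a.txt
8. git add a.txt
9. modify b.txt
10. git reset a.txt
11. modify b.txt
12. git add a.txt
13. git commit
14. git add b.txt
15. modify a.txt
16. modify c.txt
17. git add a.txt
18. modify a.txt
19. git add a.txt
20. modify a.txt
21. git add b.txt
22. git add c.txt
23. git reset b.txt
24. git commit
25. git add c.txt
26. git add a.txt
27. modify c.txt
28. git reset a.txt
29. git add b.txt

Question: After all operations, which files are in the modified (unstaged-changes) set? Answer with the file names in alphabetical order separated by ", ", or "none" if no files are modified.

After op 1 (modify c.txt): modified={c.txt} staged={none}
After op 2 (modify a.txt): modified={a.txt, c.txt} staged={none}
After op 3 (git add c.txt): modified={a.txt} staged={c.txt}
After op 4 (git add a.txt): modified={none} staged={a.txt, c.txt}
After op 5 (git commit): modified={none} staged={none}
After op 6 (git commit): modified={none} staged={none}
After op 7 (modify a.txt): modified={a.txt} staged={none}
After op 8 (git add a.txt): modified={none} staged={a.txt}
After op 9 (modify b.txt): modified={b.txt} staged={a.txt}
After op 10 (git reset a.txt): modified={a.txt, b.txt} staged={none}
After op 11 (modify b.txt): modified={a.txt, b.txt} staged={none}
After op 12 (git add a.txt): modified={b.txt} staged={a.txt}
After op 13 (git commit): modified={b.txt} staged={none}
After op 14 (git add b.txt): modified={none} staged={b.txt}
After op 15 (modify a.txt): modified={a.txt} staged={b.txt}
After op 16 (modify c.txt): modified={a.txt, c.txt} staged={b.txt}
After op 17 (git add a.txt): modified={c.txt} staged={a.txt, b.txt}
After op 18 (modify a.txt): modified={a.txt, c.txt} staged={a.txt, b.txt}
After op 19 (git add a.txt): modified={c.txt} staged={a.txt, b.txt}
After op 20 (modify a.txt): modified={a.txt, c.txt} staged={a.txt, b.txt}
After op 21 (git add b.txt): modified={a.txt, c.txt} staged={a.txt, b.txt}
After op 22 (git add c.txt): modified={a.txt} staged={a.txt, b.txt, c.txt}
After op 23 (git reset b.txt): modified={a.txt, b.txt} staged={a.txt, c.txt}
After op 24 (git commit): modified={a.txt, b.txt} staged={none}
After op 25 (git add c.txt): modified={a.txt, b.txt} staged={none}
After op 26 (git add a.txt): modified={b.txt} staged={a.txt}
After op 27 (modify c.txt): modified={b.txt, c.txt} staged={a.txt}
After op 28 (git reset a.txt): modified={a.txt, b.txt, c.txt} staged={none}
After op 29 (git add b.txt): modified={a.txt, c.txt} staged={b.txt}

Answer: a.txt, c.txt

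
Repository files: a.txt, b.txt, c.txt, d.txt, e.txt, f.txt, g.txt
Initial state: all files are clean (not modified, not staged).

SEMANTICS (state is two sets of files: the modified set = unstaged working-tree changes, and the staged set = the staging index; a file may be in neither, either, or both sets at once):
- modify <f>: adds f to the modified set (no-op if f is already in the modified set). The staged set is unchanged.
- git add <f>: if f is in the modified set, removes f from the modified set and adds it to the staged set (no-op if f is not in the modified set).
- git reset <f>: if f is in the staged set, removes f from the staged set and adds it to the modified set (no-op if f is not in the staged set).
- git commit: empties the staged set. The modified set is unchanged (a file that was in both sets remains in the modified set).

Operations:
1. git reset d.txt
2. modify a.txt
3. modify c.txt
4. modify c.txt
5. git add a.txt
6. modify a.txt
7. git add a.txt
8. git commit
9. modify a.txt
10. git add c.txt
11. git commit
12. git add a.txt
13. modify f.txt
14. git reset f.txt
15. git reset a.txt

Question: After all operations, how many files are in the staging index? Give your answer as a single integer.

After op 1 (git reset d.txt): modified={none} staged={none}
After op 2 (modify a.txt): modified={a.txt} staged={none}
After op 3 (modify c.txt): modified={a.txt, c.txt} staged={none}
After op 4 (modify c.txt): modified={a.txt, c.txt} staged={none}
After op 5 (git add a.txt): modified={c.txt} staged={a.txt}
After op 6 (modify a.txt): modified={a.txt, c.txt} staged={a.txt}
After op 7 (git add a.txt): modified={c.txt} staged={a.txt}
After op 8 (git commit): modified={c.txt} staged={none}
After op 9 (modify a.txt): modified={a.txt, c.txt} staged={none}
After op 10 (git add c.txt): modified={a.txt} staged={c.txt}
After op 11 (git commit): modified={a.txt} staged={none}
After op 12 (git add a.txt): modified={none} staged={a.txt}
After op 13 (modify f.txt): modified={f.txt} staged={a.txt}
After op 14 (git reset f.txt): modified={f.txt} staged={a.txt}
After op 15 (git reset a.txt): modified={a.txt, f.txt} staged={none}
Final staged set: {none} -> count=0

Answer: 0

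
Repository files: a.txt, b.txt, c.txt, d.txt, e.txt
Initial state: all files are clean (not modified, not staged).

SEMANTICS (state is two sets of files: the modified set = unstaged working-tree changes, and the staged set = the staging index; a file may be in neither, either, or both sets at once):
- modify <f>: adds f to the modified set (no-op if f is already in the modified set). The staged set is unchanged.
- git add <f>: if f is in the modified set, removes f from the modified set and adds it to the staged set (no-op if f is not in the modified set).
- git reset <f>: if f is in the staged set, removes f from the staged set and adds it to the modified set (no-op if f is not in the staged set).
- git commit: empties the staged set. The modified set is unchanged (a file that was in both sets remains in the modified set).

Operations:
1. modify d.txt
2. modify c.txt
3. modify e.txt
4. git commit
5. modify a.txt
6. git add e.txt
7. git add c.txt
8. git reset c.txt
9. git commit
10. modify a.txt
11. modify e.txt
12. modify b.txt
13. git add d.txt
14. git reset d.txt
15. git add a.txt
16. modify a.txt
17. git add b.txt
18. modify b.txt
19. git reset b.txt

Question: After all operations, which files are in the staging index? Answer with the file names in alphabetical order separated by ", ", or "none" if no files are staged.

After op 1 (modify d.txt): modified={d.txt} staged={none}
After op 2 (modify c.txt): modified={c.txt, d.txt} staged={none}
After op 3 (modify e.txt): modified={c.txt, d.txt, e.txt} staged={none}
After op 4 (git commit): modified={c.txt, d.txt, e.txt} staged={none}
After op 5 (modify a.txt): modified={a.txt, c.txt, d.txt, e.txt} staged={none}
After op 6 (git add e.txt): modified={a.txt, c.txt, d.txt} staged={e.txt}
After op 7 (git add c.txt): modified={a.txt, d.txt} staged={c.txt, e.txt}
After op 8 (git reset c.txt): modified={a.txt, c.txt, d.txt} staged={e.txt}
After op 9 (git commit): modified={a.txt, c.txt, d.txt} staged={none}
After op 10 (modify a.txt): modified={a.txt, c.txt, d.txt} staged={none}
After op 11 (modify e.txt): modified={a.txt, c.txt, d.txt, e.txt} staged={none}
After op 12 (modify b.txt): modified={a.txt, b.txt, c.txt, d.txt, e.txt} staged={none}
After op 13 (git add d.txt): modified={a.txt, b.txt, c.txt, e.txt} staged={d.txt}
After op 14 (git reset d.txt): modified={a.txt, b.txt, c.txt, d.txt, e.txt} staged={none}
After op 15 (git add a.txt): modified={b.txt, c.txt, d.txt, e.txt} staged={a.txt}
After op 16 (modify a.txt): modified={a.txt, b.txt, c.txt, d.txt, e.txt} staged={a.txt}
After op 17 (git add b.txt): modified={a.txt, c.txt, d.txt, e.txt} staged={a.txt, b.txt}
After op 18 (modify b.txt): modified={a.txt, b.txt, c.txt, d.txt, e.txt} staged={a.txt, b.txt}
After op 19 (git reset b.txt): modified={a.txt, b.txt, c.txt, d.txt, e.txt} staged={a.txt}

Answer: a.txt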